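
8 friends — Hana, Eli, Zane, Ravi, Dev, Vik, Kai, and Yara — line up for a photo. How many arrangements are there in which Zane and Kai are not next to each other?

Of the 8! = 40320 arrangements, those with Zane and Kai adjacent number 2 × 7! = 10080 (treat the pair as a block with 2 internal orders).
Complementary counting: 40320 − 10080 = 30240.

30240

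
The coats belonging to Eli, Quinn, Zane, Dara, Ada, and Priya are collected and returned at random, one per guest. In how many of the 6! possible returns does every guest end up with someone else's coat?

This is the derangement count D_6: permutations of 6 items with no fixed point.
By inclusion–exclusion this is Σ_{j=0}^{6} (−1)^j C(6,j)·(6−j)!.
Computing: 720 − 720 + 360 − 120 + 30 − 6 + 1 = 265.

265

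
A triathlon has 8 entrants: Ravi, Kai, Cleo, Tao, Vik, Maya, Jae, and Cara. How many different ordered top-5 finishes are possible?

There are 8 choices for 1st place, 7 for 2nd, and so on down to 4 for position 5.
That gives 8 × 7 × 6 × 5 × 4 = 6720.

6720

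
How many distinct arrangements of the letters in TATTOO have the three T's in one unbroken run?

12

Treat the 3 copies of T as a single block. The multiset to arrange is then {TTT, A, O, O}, 4 items in all.
That gives (4)!/(2!) = 12 arrangements.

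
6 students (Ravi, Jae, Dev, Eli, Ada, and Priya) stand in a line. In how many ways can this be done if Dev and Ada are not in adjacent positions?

Of the 6! = 720 arrangements, those with Dev and Ada adjacent number 2 × 5! = 240 (treat the pair as a block with 2 internal orders).
Complementary counting: 720 − 240 = 480.

480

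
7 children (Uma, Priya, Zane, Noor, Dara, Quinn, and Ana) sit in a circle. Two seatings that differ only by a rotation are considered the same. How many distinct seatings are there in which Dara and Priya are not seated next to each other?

Without the restriction there are (6)! = 720 seatings.
Seatings with Dara beside Priya: treat them as a block with 2 internal orders, giving 2 × (5)! = 240.
Subtracting, 720 − 240 = 480.

480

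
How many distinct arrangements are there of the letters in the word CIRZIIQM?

Letter multiplicities in CIRZIIQM: C×1, I×3, M×1, Q×1, R×1, Z×1.
So there are 8! / (3!) = 6720 distinguishable arrangements.

6720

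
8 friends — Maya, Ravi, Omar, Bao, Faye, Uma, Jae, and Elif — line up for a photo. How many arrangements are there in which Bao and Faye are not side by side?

30240

There are 8! = 40320 arrangements in all. If Bao and Faye are adjacent, merging them into one block gives 2·(7)! = 10080 arrangements.
So 40320 − 10080 = 30240 arrangements keep them apart.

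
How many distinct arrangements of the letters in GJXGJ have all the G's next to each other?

Treat the 2 copies of G as a single block. The multiset to arrange is then {GG, J, J, X}, 4 items in all.
That gives (4)!/(2!) = 12 arrangements.

12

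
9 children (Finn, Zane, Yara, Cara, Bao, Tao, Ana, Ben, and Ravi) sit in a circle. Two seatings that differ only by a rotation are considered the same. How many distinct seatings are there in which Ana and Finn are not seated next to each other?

30240

Without the restriction there are (8)! = 40320 seatings.
Seatings with Ana beside Finn: treat them as a block with 2 internal orders, giving 2 × (7)! = 10080.
Subtracting, 40320 − 10080 = 30240.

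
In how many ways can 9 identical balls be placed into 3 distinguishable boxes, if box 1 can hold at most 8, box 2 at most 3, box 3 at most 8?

By stars and bars, unrestricted non-negative solutions to x_1+…+x_3 = 9 number C(9+2,2) = 55.
Subtract solutions that violate a single cap (substitute x_i' = x_i − (cap_i+1)): x_1 ≥ 9 gives C(2,2) = 1; x_2 ≥ 4 gives C(7,2) = 21; x_3 ≥ 9 gives C(2,2) = 1. Together 23.
No two caps can be exceeded simultaneously, so the pair terms are all 0.
By inclusion–exclusion the count is 55 − 23 + 0 = 32.

32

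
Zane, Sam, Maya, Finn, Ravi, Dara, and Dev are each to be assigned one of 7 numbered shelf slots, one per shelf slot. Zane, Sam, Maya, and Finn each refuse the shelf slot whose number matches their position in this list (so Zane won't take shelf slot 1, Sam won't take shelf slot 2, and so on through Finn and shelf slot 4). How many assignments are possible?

Let Aᵢ (for 1 ≤ i ≤ 4) be the placements that put person i in their forbidden shelf slot. Any j of these fix j positions, leaving (7−j)! ways to fill the rest, and there are C(4,j) ways to pick which j.
By inclusion–exclusion, the number of valid placements is Σ_{j=0}^{4} (−1)^j C(4,j)·(7−j)!.
Computing: 5040 − 2880 + 720 − 96 + 6 = 2790.

2790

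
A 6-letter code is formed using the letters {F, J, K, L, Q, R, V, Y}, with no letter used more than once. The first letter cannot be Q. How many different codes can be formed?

17640

The first letter has 8−1 = 7 choices (anything except Q).
The remaining 5 letters are filled from the other 7 symbols without repetition: 7 × 6 × 5 × 4 × 3 = 2520.
Total: 7 × 2520 = 17640.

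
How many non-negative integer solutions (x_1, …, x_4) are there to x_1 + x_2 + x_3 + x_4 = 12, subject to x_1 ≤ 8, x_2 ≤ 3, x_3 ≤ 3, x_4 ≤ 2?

29

Ignoring the caps, the number of non-negative solutions to x_1+…+x_4 = 12 is C(15,3) = 455.
Subtract solutions that violate a single cap (substitute x_i' = x_i − (cap_i+1)): x_1 ≥ 9 gives C(6,3) = 20; x_2 ≥ 4 gives C(11,3) = 165; x_3 ≥ 4 gives C(11,3) = 165; x_4 ≥ 3 gives C(12,3) = 220. Together 570.
Add back pairs where two caps are both exceeded: 0 + 0 + 1 + 35 + 56 + 56 = 148.
Subtract triples: 0 + 0 + 0 + 4 = 4.
By inclusion–exclusion the count is 455 − 570 + 148 − 4 = 29.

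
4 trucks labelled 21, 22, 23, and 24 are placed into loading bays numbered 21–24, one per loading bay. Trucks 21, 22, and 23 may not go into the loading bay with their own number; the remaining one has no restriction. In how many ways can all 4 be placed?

Let Aᵢ (for i ∈ {21, 22, 23}) be the placements that put truck i in its forbidden loading bay. Any j of these fix j positions, leaving (4−j)! ways to fill the rest, and there are C(3,j) ways to pick which j.
By inclusion–exclusion, the number of valid placements is Σ_{j=0}^{3} (−1)^j C(3,j)·(4−j)!.
Computing: 24 − 18 + 6 − 1 = 11.

11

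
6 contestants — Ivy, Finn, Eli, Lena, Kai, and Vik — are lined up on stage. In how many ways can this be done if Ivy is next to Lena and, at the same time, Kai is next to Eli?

Treat {Ivy,Lena} as one block (2 orders) and {Kai,Eli} as another (2 orders).
That leaves 4 units to arrange: 2 × 2 × 4! = 4 × 24 = 96.

96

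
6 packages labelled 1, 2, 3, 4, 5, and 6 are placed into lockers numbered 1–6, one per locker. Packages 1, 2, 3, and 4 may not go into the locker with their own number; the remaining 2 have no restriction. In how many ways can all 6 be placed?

362

Let Aᵢ (for 1 ≤ i ≤ 4) be the placements that put package i in its forbidden locker. Any j of these fix j positions, leaving (6−j)! ways to fill the rest, and there are C(4,j) ways to pick which j.
By inclusion–exclusion, the number of valid placements is Σ_{j=0}^{4} (−1)^j C(4,j)·(6−j)!.
Computing: 720 − 480 + 144 − 24 + 2 = 362.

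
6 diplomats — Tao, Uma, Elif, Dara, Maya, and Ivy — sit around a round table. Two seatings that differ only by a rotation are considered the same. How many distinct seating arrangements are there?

Around a circle, 6 distinct people have 6!/6 = (5)! = 120 rotationally distinct seatings.

120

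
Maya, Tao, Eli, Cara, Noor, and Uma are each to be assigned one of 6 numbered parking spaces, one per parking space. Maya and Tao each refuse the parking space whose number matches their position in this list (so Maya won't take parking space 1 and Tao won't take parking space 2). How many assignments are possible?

Let Aᵢ (for i ∈ {1, 2}) be the placements that put person i in their forbidden parking space. Any j of these fix j positions, leaving (6−j)! ways to fill the rest, and there are C(2,j) ways to pick which j.
By inclusion–exclusion, the number of valid placements is Σ_{j=0}^{2} (−1)^j C(2,j)·(6−j)!.
Computing: 720 − 240 + 24 = 504.

504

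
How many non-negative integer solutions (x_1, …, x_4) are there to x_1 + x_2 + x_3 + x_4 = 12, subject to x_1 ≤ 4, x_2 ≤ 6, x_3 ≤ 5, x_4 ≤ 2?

45

Without the upper bounds there are C(15,3) = 455 ways to split 12 among 4 variables.
Subtract solutions that violate a single cap (substitute x_i' = x_i − (cap_i+1)): x_1 ≥ 5 gives C(10,3) = 120; x_2 ≥ 7 gives C(8,3) = 56; x_3 ≥ 6 gives C(9,3) = 84; x_4 ≥ 3 gives C(12,3) = 220. Together 480.
Add back pairs where two caps are both exceeded: 1 + 4 + 35 + 0 + 10 + 20 = 70.
By inclusion–exclusion the count is 455 − 480 + 70 = 45.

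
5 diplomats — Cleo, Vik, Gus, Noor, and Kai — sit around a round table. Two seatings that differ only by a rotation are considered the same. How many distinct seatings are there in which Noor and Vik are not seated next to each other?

12

Without the restriction there are (4)! = 24 seatings.
Those with Noor next to Vik: fuse the pair into one unit and seat 4 units around a circle — 2·(3)! = 12.
Subtracting, 24 − 12 = 12.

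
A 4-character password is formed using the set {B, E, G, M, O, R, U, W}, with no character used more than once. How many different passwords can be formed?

1680

Choose and order 4 of the 8 symbols: the first character has 8 options, the next 7, then 6, 5.
8 × 7 × 6 × 5 = 1680.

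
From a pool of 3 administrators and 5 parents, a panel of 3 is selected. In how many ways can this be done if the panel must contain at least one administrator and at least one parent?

With no constraint there are C(8,3) = 56 possible selections.
Selections missing a whole group: no administrators → C(5,3) = 10; no parents → C(3,3) = 1.
Both groups omitted at once is impossible, so 56 − 11 = 45.

45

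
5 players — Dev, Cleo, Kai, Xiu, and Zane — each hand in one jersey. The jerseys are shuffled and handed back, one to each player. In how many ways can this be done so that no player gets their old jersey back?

This is the derangement count D_5: permutations of 5 items with no fixed point.
By inclusion–exclusion this is Σ_{j=0}^{5} (−1)^j C(5,j)·(5−j)!.
Computing: 120 − 120 + 60 − 20 + 5 − 1 = 44.

44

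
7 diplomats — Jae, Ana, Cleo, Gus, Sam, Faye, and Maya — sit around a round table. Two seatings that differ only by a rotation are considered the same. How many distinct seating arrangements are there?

720

Around a circle, 7 distinct people have 7!/7 = (6)! = 720 rotationally distinct seatings.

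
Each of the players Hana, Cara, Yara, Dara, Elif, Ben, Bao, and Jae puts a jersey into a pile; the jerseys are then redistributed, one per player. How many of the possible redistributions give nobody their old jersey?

Count assignments avoiding every fixed point. For any j of the 8 players fixed to their old jersey, the other 8−j can be arranged in (8−j)! ways.
By inclusion–exclusion this is Σ_{j=0}^{8} (−1)^j C(8,j)·(8−j)!.
Computing: 40320 − 40320 + 20160 − 6720 + 1680 − 336 + 56 − 8 + 1 = 14833.

14833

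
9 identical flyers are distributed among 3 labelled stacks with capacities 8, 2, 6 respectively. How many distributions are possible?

Ignoring the caps, the number of non-negative solutions to x_1+…+x_3 = 9 is C(11,2) = 55.
Subtract solutions that violate a single cap (substitute x_i' = x_i − (cap_i+1)): x_1 ≥ 9 gives C(2,2) = 1; x_2 ≥ 3 gives C(8,2) = 28; x_3 ≥ 7 gives C(4,2) = 6. Together 35.
No two caps can be exceeded simultaneously, so the pair terms are all 0.
By inclusion–exclusion the count is 55 − 35 + 0 = 20.

20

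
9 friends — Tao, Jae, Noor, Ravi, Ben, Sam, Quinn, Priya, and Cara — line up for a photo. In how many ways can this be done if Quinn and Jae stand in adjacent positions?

Place the 7 others and the Quinn-Jae pair as 8 objects in a line; the pair has 2 internal arrangements.
So the count is 2·(8)! = 80640.

80640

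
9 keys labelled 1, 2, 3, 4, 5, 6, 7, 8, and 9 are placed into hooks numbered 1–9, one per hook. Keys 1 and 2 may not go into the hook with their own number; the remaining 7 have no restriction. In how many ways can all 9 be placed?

287280

Let Aᵢ (for i ∈ {1, 2}) be the placements that put key i in its forbidden hook. Any j of these fix j positions, leaving (9−j)! ways to fill the rest, and there are C(2,j) ways to pick which j.
By inclusion–exclusion, the number of valid placements is Σ_{j=0}^{2} (−1)^j C(2,j)·(9−j)!.
Computing: 362880 − 80640 + 5040 = 287280.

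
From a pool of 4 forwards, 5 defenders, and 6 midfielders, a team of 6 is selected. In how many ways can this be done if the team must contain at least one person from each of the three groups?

4250

With no constraint there are C(15,6) = 5005 possible selections.
Selections missing a whole group: no forwards → C(11,6) = 462; no defenders → C(10,6) = 210; no midfielders → C(9,6) = 84.
Add back selections omitting two groups (i.e. drawn from a single group): C(4,6) + C(5,6) + C(6,6) = 1.
By inclusion–exclusion: 5005 − 756 + 1 = 4250.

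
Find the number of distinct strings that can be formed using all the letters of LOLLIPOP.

The 8 letters of LOLLIPOP have repeats: L appearing 3 times, O appearing twice, and P appearing twice.
So there are 8! / (3!·2!·2!) = 1680 distinguishable arrangements.

1680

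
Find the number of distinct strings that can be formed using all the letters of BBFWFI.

180

The 6 letters of BBFWFI have repeats: B appearing twice and F appearing twice.
Dividing 6! = 720 by 2!·2! = 4 for the repeated letters gives 180.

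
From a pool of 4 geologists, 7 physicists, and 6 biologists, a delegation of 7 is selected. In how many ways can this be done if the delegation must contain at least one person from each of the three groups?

17283

Total 7-person selections from all 17: C(17,7) = 19448.
Subtract selections that omit an entire group: no geologists → C(13,7) = 1716; no physicists → C(10,7) = 120; no biologists → C(11,7) = 330.
Add back selections omitting two groups (i.e. drawn from a single group): C(4,7) + C(7,7) + C(6,7) = 1.
By inclusion–exclusion: 19448 − 2166 + 1 = 17283.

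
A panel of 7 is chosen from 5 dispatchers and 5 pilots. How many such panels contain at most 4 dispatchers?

Split by how many dispatchers are chosen (0 through 4).
Sum: C(5,0)·C(5,7) + C(5,1)·C(5,6) + C(5,2)·C(5,5) + C(5,3)·C(5,4) + C(5,4)·C(5,3) = 0 + 0 + 10 + 50 + 50 = 110.

110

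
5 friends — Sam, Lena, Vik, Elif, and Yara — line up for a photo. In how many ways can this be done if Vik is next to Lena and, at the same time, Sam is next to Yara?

24

Treat {Vik,Lena} as one block (2 orders) and {Sam,Yara} as another (2 orders).
That leaves 3 units to arrange: 2 × 2 × 3! = 4 × 6 = 24.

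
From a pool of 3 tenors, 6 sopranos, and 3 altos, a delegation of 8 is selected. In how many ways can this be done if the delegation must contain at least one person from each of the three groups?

Unrestricted: C(12,8) = 495 ways to pick any 8 of the 12.
Subtract selections that omit an entire group: no tenors → C(9,8) = 9; no sopranos → C(6,8) = 0; no altos → C(9,8) = 9.
Add back selections omitting two groups (i.e. drawn from a single group): C(3,8) + C(6,8) + C(3,8) = 0.
By inclusion–exclusion: 495 − 18 + 0 = 477.

477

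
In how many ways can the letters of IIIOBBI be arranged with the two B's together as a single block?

Treat the 2 copies of B as a single block. The multiset to arrange is then {BB, I, I, I, I, O}, 6 items in all.
That gives (6)!/(4!) = 30 arrangements.

30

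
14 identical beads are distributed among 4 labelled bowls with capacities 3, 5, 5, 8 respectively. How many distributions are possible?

Without the upper bounds there are C(17,3) = 680 ways to split 14 among 4 bowls.
Subtract solutions that violate a single cap (substitute x_i' = x_i − (cap_i+1)): x_1 ≥ 4 gives C(13,3) = 286; x_2 ≥ 6 gives C(11,3) = 165; x_3 ≥ 6 gives C(11,3) = 165; x_4 ≥ 9 gives C(8,3) = 56. Together 672.
Add back pairs where two caps are both exceeded: 35 + 35 + 4 + 10 + 0 + 0 = 84.
By inclusion–exclusion the count is 680 − 672 + 84 = 92.

92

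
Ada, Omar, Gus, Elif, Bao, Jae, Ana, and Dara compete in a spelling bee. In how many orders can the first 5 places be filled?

6720

This is an ordered selection of 5 from 8: P(8,5).
That gives 8 × 7 × 6 × 5 × 4 = 6720.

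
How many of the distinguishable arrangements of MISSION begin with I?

Fix I in the first position and arrange the remaining 6 letters.
Those 6 letters have S appearing twice, giving (6)!/(2!) = 360.

360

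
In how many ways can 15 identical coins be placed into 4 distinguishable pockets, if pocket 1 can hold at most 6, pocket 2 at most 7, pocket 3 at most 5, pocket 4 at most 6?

Without the upper bounds there are C(18,3) = 816 ways to split 15 among 4 pockets.
Subtract solutions that violate a single cap (substitute x_i' = x_i − (cap_i+1)): x_1 ≥ 7 gives C(11,3) = 165; x_2 ≥ 8 gives C(10,3) = 120; x_3 ≥ 6 gives C(12,3) = 220; x_4 ≥ 7 gives C(11,3) = 165. Together 670.
Add back pairs where two caps are both exceeded: 1 + 10 + 4 + 4 + 1 + 10 = 30.
By inclusion–exclusion the count is 816 − 670 + 30 = 176.

176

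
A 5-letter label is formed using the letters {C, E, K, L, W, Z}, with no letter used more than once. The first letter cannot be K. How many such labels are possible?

The first letter has 6−1 = 5 choices (anything except K).
The remaining 4 letters are filled from the other 5 symbols without repetition: 5 × 4 × 3 × 2 = 120.
Total: 5 × 120 = 600.

600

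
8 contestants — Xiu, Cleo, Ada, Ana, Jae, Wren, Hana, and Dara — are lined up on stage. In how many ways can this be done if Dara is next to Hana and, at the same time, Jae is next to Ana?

Treat {Dara,Hana} as one block (2 orders) and {Jae,Ana} as another (2 orders).
That leaves 6 units to arrange: 2 × 2 × 6! = 4 × 720 = 2880.

2880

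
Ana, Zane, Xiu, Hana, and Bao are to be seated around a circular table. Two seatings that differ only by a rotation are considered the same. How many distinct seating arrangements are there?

Seat Ana anywhere (absorbing the rotational symmetry), then permute the other 4: (4)! = 24.

24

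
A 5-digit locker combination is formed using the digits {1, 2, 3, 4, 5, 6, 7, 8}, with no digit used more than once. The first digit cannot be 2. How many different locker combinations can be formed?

5880

The first digit has 8−1 = 7 choices (anything except 2).
The remaining 4 digits are filled from the other 7 symbols without repetition: 7 × 6 × 5 × 4 = 840.
Total: 7 × 840 = 5880.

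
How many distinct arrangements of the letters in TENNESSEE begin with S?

Fix S in the first position and arrange the remaining 8 letters.
Those 8 letters have E appearing 4 times and N appearing twice, giving (8)!/(4!·2!) = 840.

840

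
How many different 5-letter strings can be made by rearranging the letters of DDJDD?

DDJDD has 5 letters with D appearing 4 times.
The number of distinct arrangements is 5!/(4!) = 120/24 = 5.

5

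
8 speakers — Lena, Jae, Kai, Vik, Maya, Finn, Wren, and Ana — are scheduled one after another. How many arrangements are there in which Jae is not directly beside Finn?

There are 8! = 40320 arrangements in all. If Jae and Finn are adjacent, merging them into one block gives 2·(7)! = 10080 arrangements.
So 40320 − 10080 = 30240 arrangements keep them apart.

30240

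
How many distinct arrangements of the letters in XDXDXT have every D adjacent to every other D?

Treat the 2 copies of D as a single block. The multiset to arrange is then {DD, T, X, X, X}, 5 items in all.
That gives (5)!/(3!) = 20 arrangements.

20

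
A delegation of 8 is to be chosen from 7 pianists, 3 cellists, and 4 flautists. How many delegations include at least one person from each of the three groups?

2793

Unrestricted: C(14,8) = 3003 ways to pick any 8 of the 14.
Subtract selections that omit an entire group: no pianists → C(7,8) = 0; no cellists → C(11,8) = 165; no flautists → C(10,8) = 45.
Add back selections omitting two groups (i.e. drawn from a single group): C(7,8) + C(3,8) + C(4,8) = 0.
By inclusion–exclusion: 3003 − 210 + 0 = 2793.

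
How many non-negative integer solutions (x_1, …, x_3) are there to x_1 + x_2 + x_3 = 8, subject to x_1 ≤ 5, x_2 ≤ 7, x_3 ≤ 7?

37

By stars and bars, unrestricted non-negative solutions to x_1+…+x_3 = 8 number C(8+2,2) = 45.
Subtract solutions that violate a single cap (substitute x_i' = x_i − (cap_i+1)): x_1 ≥ 6 gives C(4,2) = 6; x_2 ≥ 8 gives C(2,2) = 1; x_3 ≥ 8 gives C(2,2) = 1. Together 8.
No two caps can be exceeded simultaneously, so the pair terms are all 0.
By inclusion–exclusion the count is 45 − 8 + 0 = 37.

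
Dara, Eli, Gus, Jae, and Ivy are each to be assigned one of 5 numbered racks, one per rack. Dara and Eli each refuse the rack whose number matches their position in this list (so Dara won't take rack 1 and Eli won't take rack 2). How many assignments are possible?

78

Let Aᵢ (for i ∈ {1, 2}) be the placements that put person i in their forbidden rack. Any j of these fix j positions, leaving (5−j)! ways to fill the rest, and there are C(2,j) ways to pick which j.
By inclusion–exclusion, the number of valid placements is Σ_{j=0}^{2} (−1)^j C(2,j)·(5−j)!.
Computing: 120 − 48 + 6 = 78.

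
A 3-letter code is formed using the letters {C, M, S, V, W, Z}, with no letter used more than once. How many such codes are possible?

120

With no repetition, fill the 3 letters in order: 6 choices, then 5, down to 4.
6 × 5 × 4 = 120.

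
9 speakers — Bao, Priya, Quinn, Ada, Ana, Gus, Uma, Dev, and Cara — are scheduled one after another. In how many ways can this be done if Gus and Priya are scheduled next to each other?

80640

Place the 7 others and the Gus-Priya pair as 8 objects in a line; the pair has 2 internal arrangements.
So the count is 2·(8)! = 80640.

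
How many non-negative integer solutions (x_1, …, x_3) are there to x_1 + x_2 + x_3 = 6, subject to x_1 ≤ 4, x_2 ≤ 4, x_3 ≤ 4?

19

Without the upper bounds there are C(8,2) = 28 ways to split 6 among 3 variables.
Subtract solutions that violate a single cap (substitute x_i' = x_i − (cap_i+1)): x_1 ≥ 5 gives C(3,2) = 3; x_2 ≥ 5 gives C(3,2) = 3; x_3 ≥ 5 gives C(3,2) = 3. Together 9.
No two caps can be exceeded simultaneously, so the pair terms are all 0.
By inclusion–exclusion the count is 28 − 9 + 0 = 19.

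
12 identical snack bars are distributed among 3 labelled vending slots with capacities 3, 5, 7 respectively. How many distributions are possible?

Without the upper bounds there are C(14,2) = 91 ways to split 12 among 3 vending slots.
Subtract solutions that violate a single cap (substitute x_i' = x_i − (cap_i+1)): x_1 ≥ 4 gives C(10,2) = 45; x_2 ≥ 6 gives C(8,2) = 28; x_3 ≥ 8 gives C(6,2) = 15. Together 88.
Add back pairs where two caps are both exceeded: 6 + 1 + 0 = 7.
By inclusion–exclusion the count is 91 − 88 + 7 = 10.

10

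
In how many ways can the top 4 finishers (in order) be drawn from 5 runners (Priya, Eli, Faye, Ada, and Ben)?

120

This is an ordered selection of 4 from 5: P(5,4).
That gives 5 × 4 × 3 × 2 = 120.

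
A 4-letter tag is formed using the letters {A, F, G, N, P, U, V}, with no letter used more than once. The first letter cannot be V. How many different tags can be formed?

720

The first letter has 7−1 = 6 choices (anything except V).
The remaining 3 letters are filled from the other 6 symbols without repetition: 6 × 5 × 4 = 120.
Total: 6 × 120 = 720.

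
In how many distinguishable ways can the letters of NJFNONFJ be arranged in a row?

The 8 letters of NJFNONFJ have repeats: F appearing twice, J appearing twice, and N appearing 3 times.
The number of distinct arrangements is 8!/(3!·2!·2!) = 40320/24 = 1680.

1680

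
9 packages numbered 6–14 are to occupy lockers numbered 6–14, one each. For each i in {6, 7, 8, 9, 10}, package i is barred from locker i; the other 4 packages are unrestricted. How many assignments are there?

Let Aᵢ (for 6 ≤ i ≤ 10) be the placements that put package i in its forbidden locker. Any j of these fix j positions, leaving (9−j)! ways to fill the rest, and there are C(5,j) ways to pick which j.
By inclusion–exclusion, the number of valid placements is Σ_{j=0}^{5} (−1)^j C(5,j)·(9−j)!.
Computing: 362880 − 201600 + 50400 − 7200 + 600 − 24 = 205056.

205056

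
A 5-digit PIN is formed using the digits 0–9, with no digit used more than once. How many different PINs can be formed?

30240

With no repetition, fill the 5 digits in order: 10 choices, then 9, down to 6.
That product is 10 × 9 × 8 × 7 × 6 = 30240.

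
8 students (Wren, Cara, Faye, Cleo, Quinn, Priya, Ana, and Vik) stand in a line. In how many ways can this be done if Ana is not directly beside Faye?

30240

There are 8! = 40320 arrangements in all. If Ana and Faye are adjacent, merging them into one block gives 2·(7)! = 10080 arrangements.
So 40320 − 10080 = 30240 arrangements keep them apart.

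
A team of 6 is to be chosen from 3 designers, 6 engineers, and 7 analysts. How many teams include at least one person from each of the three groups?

6006

With no constraint there are C(16,6) = 8008 possible selections.
Subtract selections that omit an entire group: no designers → C(13,6) = 1716; no engineers → C(10,6) = 210; no analysts → C(9,6) = 84.
Add back selections omitting two groups (i.e. drawn from a single group): C(3,6) + C(6,6) + C(7,6) = 8.
By inclusion–exclusion: 8008 − 2010 + 8 = 6006.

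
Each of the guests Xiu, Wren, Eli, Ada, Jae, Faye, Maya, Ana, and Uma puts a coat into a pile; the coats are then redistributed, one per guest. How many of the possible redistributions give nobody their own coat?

133496

This is the derangement count D_9: permutations of 9 items with no fixed point.
By inclusion–exclusion this is Σ_{j=0}^{9} (−1)^j C(9,j)·(9−j)!.
Computing: 362880 − 362880 + 181440 − 60480 + 15120 − 3024 + 504 − 72 + 9 − 1 = 133496.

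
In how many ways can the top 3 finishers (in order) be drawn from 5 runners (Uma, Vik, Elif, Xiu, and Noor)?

60

There are 5 choices for 1st place, 4 for 2nd, and 3 for 3rd.
That gives 5 × 4 × 3 = 60.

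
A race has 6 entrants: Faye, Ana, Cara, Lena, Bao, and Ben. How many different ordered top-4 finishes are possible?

This is an ordered selection of 4 from 6: P(6,4).
That gives 6 × 5 × 4 × 3 = 360.

360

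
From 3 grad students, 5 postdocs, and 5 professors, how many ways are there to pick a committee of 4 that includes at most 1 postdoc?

350

Split by how many postdocs are chosen (0 through 1).
Sum: C(5,0)·C(8,4) + C(5,1)·C(8,3) = 70 + 280 = 350.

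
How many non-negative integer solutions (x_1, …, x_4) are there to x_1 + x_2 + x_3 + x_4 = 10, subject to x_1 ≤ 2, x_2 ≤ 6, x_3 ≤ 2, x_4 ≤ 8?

Without the upper bounds there are C(13,3) = 286 ways to split 10 among 4 variables.
Subtract solutions that violate a single cap (substitute x_i' = x_i − (cap_i+1)): x_1 ≥ 3 gives C(10,3) = 120; x_2 ≥ 7 gives C(6,3) = 20; x_3 ≥ 3 gives C(10,3) = 120; x_4 ≥ 9 gives C(4,3) = 4. Together 264.
Add back pairs where two caps are both exceeded: 1 + 35 + 0 + 1 + 0 + 0 = 37.
By inclusion–exclusion the count is 286 − 264 + 37 = 59.

59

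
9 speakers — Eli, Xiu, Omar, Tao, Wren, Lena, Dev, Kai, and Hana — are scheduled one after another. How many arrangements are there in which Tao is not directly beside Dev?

282240

Of the 9! = 362880 arrangements, those with Tao and Dev adjacent number 2 × 8! = 80640 (treat the pair as a block with 2 internal orders).
Complementary counting: 362880 − 80640 = 282240.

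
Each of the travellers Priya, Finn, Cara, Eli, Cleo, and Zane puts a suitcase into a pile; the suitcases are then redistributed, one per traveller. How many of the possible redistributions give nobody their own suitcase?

Count assignments avoiding every fixed point. For any j of the 6 travellers fixed to their own suitcase, the other 6−j can be arranged in (6−j)! ways.
By inclusion–exclusion this is Σ_{j=0}^{6} (−1)^j C(6,j)·(6−j)!.
Computing: 720 − 720 + 360 − 120 + 30 − 6 + 1 = 265.

265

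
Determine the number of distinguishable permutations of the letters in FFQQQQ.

15

The 6 letters of FFQQQQ have repeats: F appearing twice and Q appearing 4 times.
The number of distinct arrangements is 6!/(4!·2!) = 720/48 = 15.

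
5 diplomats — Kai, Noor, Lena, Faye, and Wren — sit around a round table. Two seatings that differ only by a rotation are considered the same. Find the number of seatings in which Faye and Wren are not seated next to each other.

12

Without the restriction there are (4)! = 24 seatings.
Seatings with Faye beside Wren: treat them as a block with 2 internal orders, giving 2 × (3)! = 12.
Subtracting, 24 − 12 = 12.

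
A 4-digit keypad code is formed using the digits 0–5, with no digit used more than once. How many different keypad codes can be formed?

With no repetition, fill the 4 digits in order: 6 choices, then 5, down to 3.
6 × 5 × 4 × 3 = 360.

360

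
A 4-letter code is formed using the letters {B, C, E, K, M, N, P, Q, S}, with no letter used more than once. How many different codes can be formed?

With no repetition, fill the 4 letters in order: 9 choices, then 8, down to 6.
That product is 9 × 8 × 7 × 6 = 3024.

3024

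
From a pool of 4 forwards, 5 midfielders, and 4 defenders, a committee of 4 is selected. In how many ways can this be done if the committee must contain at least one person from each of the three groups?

Total 4-person selections from all 13: C(13,4) = 715.
Selections missing a whole group: no forwards → C(9,4) = 126; no midfielders → C(8,4) = 70; no defenders → C(9,4) = 126.
Add back selections omitting two groups (i.e. drawn from a single group): C(4,4) + C(5,4) + C(4,4) = 7.
By inclusion–exclusion: 715 − 322 + 7 = 400.

400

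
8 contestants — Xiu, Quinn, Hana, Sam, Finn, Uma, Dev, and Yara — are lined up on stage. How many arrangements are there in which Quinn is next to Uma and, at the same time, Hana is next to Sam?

2880

Treat {Quinn,Uma} as one block (2 orders) and {Hana,Sam} as another (2 orders).
That leaves 6 units to arrange: 2 × 2 × 6! = 4 × 720 = 2880.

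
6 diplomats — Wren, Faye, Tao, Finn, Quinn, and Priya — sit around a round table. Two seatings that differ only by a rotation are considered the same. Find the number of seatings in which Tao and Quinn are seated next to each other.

Treat {Tao, Quinn} as one unit (2 internal orders) and seat the resulting 5 units around the table: (4)! circular arrangements.
So 2 × (4)! = 2 × 24 = 48.

48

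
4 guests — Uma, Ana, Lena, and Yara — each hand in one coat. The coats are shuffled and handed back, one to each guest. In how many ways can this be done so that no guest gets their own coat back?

This is the derangement count D_4: permutations of 4 items with no fixed point.
By inclusion–exclusion this is Σ_{j=0}^{4} (−1)^j C(4,j)·(4−j)!.
Computing: 24 − 24 + 12 − 4 + 1 = 9.

9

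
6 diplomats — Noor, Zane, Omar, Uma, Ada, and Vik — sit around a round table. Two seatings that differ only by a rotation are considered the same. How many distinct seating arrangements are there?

120

Fix one person's seat to break rotational symmetry; the remaining 5 people can be arranged in (5)! = 120 ways.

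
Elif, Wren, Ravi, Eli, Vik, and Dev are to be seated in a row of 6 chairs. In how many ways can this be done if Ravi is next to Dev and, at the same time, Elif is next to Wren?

Treat {Ravi,Dev} as one block (2 orders) and {Elif,Wren} as another (2 orders).
That leaves 4 units to arrange: 2 × 2 × 4! = 4 × 24 = 96.

96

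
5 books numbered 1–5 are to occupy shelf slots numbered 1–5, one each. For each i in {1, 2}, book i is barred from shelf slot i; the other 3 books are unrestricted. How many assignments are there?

Let Aᵢ (for i ∈ {1, 2}) be the placements that put book i in its forbidden shelf slot. Any j of these fix j positions, leaving (5−j)! ways to fill the rest, and there are C(2,j) ways to pick which j.
By inclusion–exclusion, the number of valid placements is Σ_{j=0}^{2} (−1)^j C(2,j)·(5−j)!.
Computing: 120 − 48 + 6 = 78.

78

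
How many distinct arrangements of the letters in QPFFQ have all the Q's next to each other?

12

Treat the 2 copies of Q as a single block. The multiset to arrange is then {QQ, F, F, P}, 4 items in all.
That gives (4)!/(2!) = 12 arrangements.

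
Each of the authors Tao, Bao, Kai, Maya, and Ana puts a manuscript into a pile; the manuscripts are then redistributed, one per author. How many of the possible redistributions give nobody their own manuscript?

This is the derangement count D_5: permutations of 5 items with no fixed point.
By inclusion–exclusion this is Σ_{j=0}^{5} (−1)^j C(5,j)·(5−j)!.
Computing: 120 − 120 + 60 − 20 + 5 − 1 = 44.

44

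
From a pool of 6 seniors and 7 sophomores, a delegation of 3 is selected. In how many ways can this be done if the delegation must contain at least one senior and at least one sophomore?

Unrestricted: C(13,3) = 286 ways to pick any 3 of the 13.
Subtract selections that omit an entire group: no seniors → C(7,3) = 35; no sophomores → C(6,3) = 20.
Both groups omitted at once is impossible, so 286 − 55 = 231.

231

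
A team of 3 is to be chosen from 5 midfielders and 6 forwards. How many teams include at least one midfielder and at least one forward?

135

Unrestricted: C(11,3) = 165 ways to pick any 3 of the 11.
Selections missing a whole group: no midfielders → C(6,3) = 20; no forwards → C(5,3) = 10.
Both groups omitted at once is impossible, so 165 − 30 = 135.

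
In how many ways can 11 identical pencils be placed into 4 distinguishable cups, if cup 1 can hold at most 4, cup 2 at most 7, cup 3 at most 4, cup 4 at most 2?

56

Ignoring the caps, the number of non-negative solutions to x_1+…+x_4 = 11 is C(14,3) = 364.
Subtract solutions that violate a single cap (substitute x_i' = x_i − (cap_i+1)): x_1 ≥ 5 gives C(9,3) = 84; x_2 ≥ 8 gives C(6,3) = 20; x_3 ≥ 5 gives C(9,3) = 84; x_4 ≥ 3 gives C(11,3) = 165. Together 353.
Add back pairs where two caps are both exceeded: 0 + 4 + 20 + 0 + 1 + 20 = 45.
By inclusion–exclusion the count is 364 − 353 + 45 = 56.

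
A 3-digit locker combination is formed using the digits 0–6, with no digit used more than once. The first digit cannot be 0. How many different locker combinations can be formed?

180

The first digit has 7−1 = 6 choices (anything except 0).
The remaining 2 digits are filled from the other 6 symbols without repetition: 6 × 5 = 30.
Total: 6 × 30 = 180.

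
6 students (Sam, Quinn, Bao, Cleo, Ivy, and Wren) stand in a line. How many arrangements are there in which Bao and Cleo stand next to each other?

Treat {Bao, Cleo} as a single unit. There are 5 units to order, and the pair itself can be ordered 2 ways.
So the count is 2·(5)! = 240.

240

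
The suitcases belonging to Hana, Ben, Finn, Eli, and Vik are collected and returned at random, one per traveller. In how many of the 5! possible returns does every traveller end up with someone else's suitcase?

Let Aᵢ be the assignments in which traveller i gets their own suitcase. We want the size of the complement of A₁∪…∪A_5.
By inclusion–exclusion this is Σ_{j=0}^{5} (−1)^j C(5,j)·(5−j)!.
Computing: 120 − 120 + 60 − 20 + 5 − 1 = 44.

44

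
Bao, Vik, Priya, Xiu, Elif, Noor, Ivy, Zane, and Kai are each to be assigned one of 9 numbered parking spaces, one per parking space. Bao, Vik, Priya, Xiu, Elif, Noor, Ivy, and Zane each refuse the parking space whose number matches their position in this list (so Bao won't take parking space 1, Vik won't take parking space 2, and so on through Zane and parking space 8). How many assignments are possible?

Let Aᵢ (for 1 ≤ i ≤ 8) be the placements that put person i in their forbidden parking space. Any j of these fix j positions, leaving (9−j)! ways to fill the rest, and there are C(8,j) ways to pick which j.
By inclusion–exclusion, the number of valid placements is Σ_{j=0}^{8} (−1)^j C(8,j)·(9−j)!.
Computing: 362880 − 322560 + 141120 − 40320 + 8400 − 1344 + 168 − 16 + 1 = 148329.

148329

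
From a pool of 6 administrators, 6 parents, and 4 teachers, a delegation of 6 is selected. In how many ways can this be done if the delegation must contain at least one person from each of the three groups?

Unrestricted: C(16,6) = 8008 ways to pick any 6 of the 16.
Subtract selections that omit an entire group: no administrators → C(10,6) = 210; no parents → C(10,6) = 210; no teachers → C(12,6) = 924.
Add back selections omitting two groups (i.e. drawn from a single group): C(6,6) + C(6,6) + C(4,6) = 2.
By inclusion–exclusion: 8008 − 1344 + 2 = 6666.

6666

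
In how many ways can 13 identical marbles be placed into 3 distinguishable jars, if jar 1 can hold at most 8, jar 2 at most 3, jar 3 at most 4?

6

Ignoring the caps, the number of non-negative solutions to x_1+…+x_3 = 13 is C(15,2) = 105.
Subtract solutions that violate a single cap (substitute x_i' = x_i − (cap_i+1)): x_1 ≥ 9 gives C(6,2) = 15; x_2 ≥ 4 gives C(11,2) = 55; x_3 ≥ 5 gives C(10,2) = 45. Together 115.
Add back pairs where two caps are both exceeded: 1 + 0 + 15 = 16.
By inclusion–exclusion the count is 105 − 115 + 16 = 6.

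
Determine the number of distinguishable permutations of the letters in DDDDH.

5

DDDDH has 5 letters with D appearing 4 times.
Dividing 5! = 120 by 4! = 24 for the repeated letters gives 5.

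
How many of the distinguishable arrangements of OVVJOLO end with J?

60

Fix J in the last position and arrange the remaining 6 letters.
Those 6 letters have O appearing 3 times and V appearing twice, giving (6)!/(3!·2!) = 60.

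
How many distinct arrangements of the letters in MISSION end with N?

With the last slot taken by N, it remains to arrange the other 6 letters (MISSIO).
Those 6 letters have I appearing twice and S appearing twice, giving (6)!/(2!·2!) = 180.

180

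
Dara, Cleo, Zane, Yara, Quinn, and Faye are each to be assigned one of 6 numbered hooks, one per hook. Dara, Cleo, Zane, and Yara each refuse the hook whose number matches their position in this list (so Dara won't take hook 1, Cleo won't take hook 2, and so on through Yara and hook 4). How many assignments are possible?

Let Aᵢ (for 1 ≤ i ≤ 4) be the placements that put person i in their forbidden hook. Any j of these fix j positions, leaving (6−j)! ways to fill the rest, and there are C(4,j) ways to pick which j.
By inclusion–exclusion, the number of valid placements is Σ_{j=0}^{4} (−1)^j C(4,j)·(6−j)!.
Computing: 720 − 480 + 144 − 24 + 2 = 362.

362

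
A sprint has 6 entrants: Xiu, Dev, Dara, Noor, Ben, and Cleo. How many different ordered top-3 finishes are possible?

120

This is an ordered selection of 3 from 6: P(6,3).
That gives 6 × 5 × 4 = 120.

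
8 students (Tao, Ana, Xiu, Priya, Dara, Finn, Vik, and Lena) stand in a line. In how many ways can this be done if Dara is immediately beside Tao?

10080

Treat {Dara, Tao} as a single unit. There are 7 units to order, and the pair itself can be ordered 2 ways.
That gives 2 × 7! = 2 × 5040 = 10080.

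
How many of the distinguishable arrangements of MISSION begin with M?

180

Fix M in the first position and arrange the remaining 6 letters.
Those 6 letters have I appearing twice and S appearing twice, giving (6)!/(2!·2!) = 180.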